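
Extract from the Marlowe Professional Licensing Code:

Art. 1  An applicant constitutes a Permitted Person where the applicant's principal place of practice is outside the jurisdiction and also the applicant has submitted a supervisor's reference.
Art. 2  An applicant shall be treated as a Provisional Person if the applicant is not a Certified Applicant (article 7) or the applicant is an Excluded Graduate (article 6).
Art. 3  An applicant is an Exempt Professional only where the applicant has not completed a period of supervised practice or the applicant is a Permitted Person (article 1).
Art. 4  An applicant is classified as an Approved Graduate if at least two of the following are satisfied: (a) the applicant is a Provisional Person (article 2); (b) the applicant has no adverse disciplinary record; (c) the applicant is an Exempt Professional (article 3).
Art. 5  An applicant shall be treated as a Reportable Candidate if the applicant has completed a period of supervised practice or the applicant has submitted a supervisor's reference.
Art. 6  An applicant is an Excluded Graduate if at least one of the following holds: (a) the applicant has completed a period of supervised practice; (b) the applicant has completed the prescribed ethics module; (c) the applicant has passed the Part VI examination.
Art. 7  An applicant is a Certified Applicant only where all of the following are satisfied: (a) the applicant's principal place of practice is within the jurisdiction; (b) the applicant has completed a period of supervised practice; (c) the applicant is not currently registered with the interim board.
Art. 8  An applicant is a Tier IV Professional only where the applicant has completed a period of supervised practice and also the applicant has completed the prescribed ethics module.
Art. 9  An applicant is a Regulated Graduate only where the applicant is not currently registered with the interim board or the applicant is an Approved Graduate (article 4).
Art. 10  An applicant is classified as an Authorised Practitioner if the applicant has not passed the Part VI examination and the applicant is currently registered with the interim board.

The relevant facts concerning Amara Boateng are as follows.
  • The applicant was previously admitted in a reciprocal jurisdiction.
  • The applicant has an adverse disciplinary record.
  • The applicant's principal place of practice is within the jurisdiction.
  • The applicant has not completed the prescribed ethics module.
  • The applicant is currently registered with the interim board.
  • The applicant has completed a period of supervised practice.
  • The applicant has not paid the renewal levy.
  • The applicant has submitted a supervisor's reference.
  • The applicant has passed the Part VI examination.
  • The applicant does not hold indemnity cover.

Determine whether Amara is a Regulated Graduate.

article 7 — Certified Applicant: [the applicant's principal place of practice is within the jurisdiction? yes] AND [the applicant has completed a period of supervised practice? yes] AND [the applicant is not currently registered with the interim board? no] → not satisfied.
article 6 — Excluded Graduate: [the applicant has completed a period of supervised practice? yes] OR [the applicant has completed the prescribed ethics module? no] OR [the applicant has passed the Part VI examination? yes] → satisfied.
article 2 — Provisional Person: [not a Certified Applicant (article 7)? yes] OR [Excluded Graduate (article 6)? yes] → satisfied.
article 1 — Permitted Person: [the applicant's principal place of practice is outside the jurisdiction? no] AND [the applicant has submitted a supervisor's reference? yes] → not satisfied.
article 3 — Exempt Professional: [the applicant has not completed a period of supervised practice? no] OR [Permitted Person (article 1)? no] → not satisfied.
article 4 — Approved Graduate: Provisional Person (article 2)? yes; the applicant has no adverse disciplinary record? no; Exempt Professional (article 3)? no — 1 of 3 hold (need ≥2) → not satisfied.
article 9 — Regulated Graduate: [the applicant is not currently registered with the interim board? no] OR [Approved Graduate (article 4)? no] → not satisfied.

No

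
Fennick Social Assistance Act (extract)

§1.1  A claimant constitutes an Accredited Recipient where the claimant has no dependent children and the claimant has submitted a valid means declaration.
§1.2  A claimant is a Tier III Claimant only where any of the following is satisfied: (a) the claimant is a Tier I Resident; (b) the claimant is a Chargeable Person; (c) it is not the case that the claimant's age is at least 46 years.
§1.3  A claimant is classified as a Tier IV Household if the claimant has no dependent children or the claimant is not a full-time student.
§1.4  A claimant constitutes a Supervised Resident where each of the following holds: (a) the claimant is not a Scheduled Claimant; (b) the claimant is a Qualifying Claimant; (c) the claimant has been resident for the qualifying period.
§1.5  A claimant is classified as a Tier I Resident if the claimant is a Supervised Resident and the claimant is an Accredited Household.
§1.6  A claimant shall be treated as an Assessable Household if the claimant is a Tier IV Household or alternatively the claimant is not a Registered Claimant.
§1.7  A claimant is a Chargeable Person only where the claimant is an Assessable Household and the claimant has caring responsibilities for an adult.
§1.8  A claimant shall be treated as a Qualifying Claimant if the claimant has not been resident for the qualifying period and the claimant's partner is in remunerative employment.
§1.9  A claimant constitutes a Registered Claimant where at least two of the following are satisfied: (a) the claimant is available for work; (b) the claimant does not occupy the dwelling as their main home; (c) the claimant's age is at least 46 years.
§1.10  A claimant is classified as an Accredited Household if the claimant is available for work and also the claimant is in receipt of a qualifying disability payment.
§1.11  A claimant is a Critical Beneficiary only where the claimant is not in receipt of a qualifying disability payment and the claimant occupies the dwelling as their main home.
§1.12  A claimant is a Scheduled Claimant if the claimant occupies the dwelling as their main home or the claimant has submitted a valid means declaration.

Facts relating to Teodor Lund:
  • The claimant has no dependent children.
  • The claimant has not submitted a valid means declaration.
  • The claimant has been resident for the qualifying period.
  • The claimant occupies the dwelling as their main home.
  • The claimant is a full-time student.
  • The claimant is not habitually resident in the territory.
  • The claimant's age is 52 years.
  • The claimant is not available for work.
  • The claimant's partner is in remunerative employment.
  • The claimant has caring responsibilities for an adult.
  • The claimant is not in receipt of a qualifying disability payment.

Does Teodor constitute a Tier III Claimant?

Under §1.12: the claimant occupies the dwelling as their main home? yes; or the claimant has submitted a valid means declaration? no. So the claimant is a Scheduled Claimant.
Under §1.8: the claimant has not been resident for the qualifying period? no; and the claimant's partner is in remunerative employment? yes. So the claimant is not a Qualifying Claimant.
Under §1.4: not a Scheduled Claimant (§1.12)? no; and Qualifying Claimant (§1.8)? no; and the claimant has been resident for the qualifying period? yes. So the claimant is not a Supervised Resident.
Under §1.10: the claimant is available for work? no; and the claimant is in receipt of a qualifying disability payment? no. So the claimant is not an Accredited Household.
Under §1.5: Supervised Resident (§1.4)? no; and Accredited Household (§1.10)? no. So the claimant is not a Tier I Resident.
Under §1.3: the claimant has no dependent children? yes; or the claimant is not a full-time student? no. So the claimant is a Tier IV Household.
Under §1.9: the claimant is available for work? no; the claimant does not occupy the dwelling as their main home? no; claimant's age: 52 years ≥ 46 years? yes — 1 of 3 hold (need ≥2) → not satisfied.
Under §1.6: Tier IV Household (§1.3)? yes; or not a Registered Claimant (§1.9)? yes. So the claimant is an Assessable Household.
Under §1.7: Assessable Household (§1.6)? yes; and the claimant has caring responsibilities for an adult? yes. So the claimant is a Chargeable Person.
Under §1.2: Tier I Resident (§1.5)? no; or Chargeable Person (§1.7)? yes; or claimant's age: 52 years ≥ 46 years? yes, so negated condition no. So the claimant is a Tier III Claimant.

Yes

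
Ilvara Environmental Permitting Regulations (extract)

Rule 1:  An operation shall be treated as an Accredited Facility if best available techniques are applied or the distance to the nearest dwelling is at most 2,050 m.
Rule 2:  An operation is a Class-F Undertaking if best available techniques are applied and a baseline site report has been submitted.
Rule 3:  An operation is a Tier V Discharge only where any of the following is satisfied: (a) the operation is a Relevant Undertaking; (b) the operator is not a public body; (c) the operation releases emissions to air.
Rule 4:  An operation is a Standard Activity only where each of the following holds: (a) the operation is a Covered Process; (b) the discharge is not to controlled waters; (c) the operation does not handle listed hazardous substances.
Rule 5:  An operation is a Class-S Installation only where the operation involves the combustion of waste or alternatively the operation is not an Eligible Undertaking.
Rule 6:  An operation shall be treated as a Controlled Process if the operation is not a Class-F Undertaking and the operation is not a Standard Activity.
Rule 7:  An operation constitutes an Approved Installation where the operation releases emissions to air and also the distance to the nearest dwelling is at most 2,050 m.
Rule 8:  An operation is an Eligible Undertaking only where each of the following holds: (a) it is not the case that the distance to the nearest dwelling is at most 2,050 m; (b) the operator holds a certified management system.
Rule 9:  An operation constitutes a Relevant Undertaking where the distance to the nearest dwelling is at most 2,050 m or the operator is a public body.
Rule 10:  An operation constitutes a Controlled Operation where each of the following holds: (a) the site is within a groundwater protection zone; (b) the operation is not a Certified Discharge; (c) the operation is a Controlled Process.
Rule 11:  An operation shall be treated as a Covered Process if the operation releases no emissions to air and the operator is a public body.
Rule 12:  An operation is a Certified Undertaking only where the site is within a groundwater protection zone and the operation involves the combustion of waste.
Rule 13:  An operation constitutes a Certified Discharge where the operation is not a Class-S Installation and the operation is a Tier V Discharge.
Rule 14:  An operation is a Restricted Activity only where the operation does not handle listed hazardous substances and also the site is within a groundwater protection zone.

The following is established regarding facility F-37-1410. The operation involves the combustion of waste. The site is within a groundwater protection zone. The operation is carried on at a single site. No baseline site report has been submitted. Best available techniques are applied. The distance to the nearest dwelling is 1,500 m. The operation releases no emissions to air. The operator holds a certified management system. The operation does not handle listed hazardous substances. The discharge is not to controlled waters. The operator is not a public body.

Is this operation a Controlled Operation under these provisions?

Under rule 8: distance to the nearest dwelling: 1,500 m ≤ 2,050 m? yes, so negated condition no; and the operator holds a certified management system? yes. So the operation is not an Eligible Undertaking.
Under rule 5: the operation involves the combustion of waste? yes; or not an Eligible Undertaking (rule 8)? yes. So the operation is a Class-S Installation.
Under rule 9: distance to the nearest dwelling: 1,500 m ≤ 2,050 m? yes; or the operator is a public body? no. So the operation is a Relevant Undertaking.
Under rule 3: Relevant Undertaking (rule 9)? yes; or the operator is not a public body? yes; or the operation releases emissions to air? no. So the operation is a Tier V Discharge.
Under rule 13: not a Class-S Installation (rule 5)? no; and Tier V Discharge (rule 3)? yes. So the operation is not a Certified Discharge.
Under rule 2: best available techniques are applied? yes; and a baseline site report has been submitted? no. So the operation is not a Class-F Undertaking.
Under rule 11: the operation releases no emissions to air? yes; and the operator is a public body? no. So the operation is not a Covered Process.
Under rule 4: Covered Process (rule 11)? no; and the discharge is not to controlled waters? yes; and the operation does not handle listed hazardous substances? yes. So the operation is not a Standard Activity.
Under rule 6: not a Class-F Undertaking (rule 2)? yes; and not a Standard Activity (rule 4)? yes. So the operation is a Controlled Process.
Under rule 10: the site is within a groundwater protection zone? yes; and not a Certified Discharge (rule 13)? yes; and Controlled Process (rule 6)? yes. So the operation is a Controlled Operation.

Yes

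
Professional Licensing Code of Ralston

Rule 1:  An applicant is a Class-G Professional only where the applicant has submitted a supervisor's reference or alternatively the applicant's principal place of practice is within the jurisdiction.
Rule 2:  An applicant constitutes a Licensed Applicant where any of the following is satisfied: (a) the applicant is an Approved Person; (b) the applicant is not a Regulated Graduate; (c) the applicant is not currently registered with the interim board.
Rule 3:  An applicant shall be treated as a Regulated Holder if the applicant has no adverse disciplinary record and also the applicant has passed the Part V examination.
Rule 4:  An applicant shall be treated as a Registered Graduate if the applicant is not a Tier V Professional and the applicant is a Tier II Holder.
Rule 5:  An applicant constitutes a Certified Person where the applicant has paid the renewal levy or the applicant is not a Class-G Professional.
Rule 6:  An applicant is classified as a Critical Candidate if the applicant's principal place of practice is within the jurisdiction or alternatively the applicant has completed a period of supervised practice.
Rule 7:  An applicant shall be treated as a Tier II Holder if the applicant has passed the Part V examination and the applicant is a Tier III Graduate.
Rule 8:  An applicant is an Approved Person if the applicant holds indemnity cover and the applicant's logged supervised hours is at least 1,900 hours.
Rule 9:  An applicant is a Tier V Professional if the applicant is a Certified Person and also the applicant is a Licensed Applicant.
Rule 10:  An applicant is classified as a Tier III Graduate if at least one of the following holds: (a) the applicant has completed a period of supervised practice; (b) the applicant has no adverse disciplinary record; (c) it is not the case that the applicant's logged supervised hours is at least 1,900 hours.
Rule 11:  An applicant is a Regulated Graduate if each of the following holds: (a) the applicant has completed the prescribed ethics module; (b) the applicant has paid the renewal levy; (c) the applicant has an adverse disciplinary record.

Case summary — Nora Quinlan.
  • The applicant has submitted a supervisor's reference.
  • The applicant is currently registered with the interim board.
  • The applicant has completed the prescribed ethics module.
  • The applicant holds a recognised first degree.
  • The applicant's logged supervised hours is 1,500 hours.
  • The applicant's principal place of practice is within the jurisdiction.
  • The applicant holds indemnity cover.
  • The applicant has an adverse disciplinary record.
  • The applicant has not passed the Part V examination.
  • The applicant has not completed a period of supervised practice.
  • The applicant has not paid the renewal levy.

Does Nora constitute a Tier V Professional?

No

Under rule 1: the applicant has submitted a supervisor's reference? yes; or the applicant's principal place of practice is within the jurisdiction? yes. So the applicant is a Class-G Professional.
Under rule 5: the applicant has paid the renewal levy? no; or not a Class-G Professional (rule 1)? no. So the applicant is not a Certified Person.
Under rule 8: the applicant holds indemnity cover? yes; and applicant's logged supervised hours: 1,500 hours ≥ 1,900 hours? no. So the applicant is not an Approved Person.
Under rule 11: the applicant has completed the prescribed ethics module? yes; and the applicant has paid the renewal levy? no; and the applicant has an adverse disciplinary record? yes. So the applicant is not a Regulated Graduate.
Under rule 2: Approved Person (rule 8)? no; or not a Regulated Graduate (rule 11)? yes; or the applicant is not currently registered with the interim board? no. So the applicant is a Licensed Applicant.
Under rule 9: Certified Person (rule 5)? no; and Licensed Applicant (rule 2)? yes. So the applicant is not a Tier V Professional.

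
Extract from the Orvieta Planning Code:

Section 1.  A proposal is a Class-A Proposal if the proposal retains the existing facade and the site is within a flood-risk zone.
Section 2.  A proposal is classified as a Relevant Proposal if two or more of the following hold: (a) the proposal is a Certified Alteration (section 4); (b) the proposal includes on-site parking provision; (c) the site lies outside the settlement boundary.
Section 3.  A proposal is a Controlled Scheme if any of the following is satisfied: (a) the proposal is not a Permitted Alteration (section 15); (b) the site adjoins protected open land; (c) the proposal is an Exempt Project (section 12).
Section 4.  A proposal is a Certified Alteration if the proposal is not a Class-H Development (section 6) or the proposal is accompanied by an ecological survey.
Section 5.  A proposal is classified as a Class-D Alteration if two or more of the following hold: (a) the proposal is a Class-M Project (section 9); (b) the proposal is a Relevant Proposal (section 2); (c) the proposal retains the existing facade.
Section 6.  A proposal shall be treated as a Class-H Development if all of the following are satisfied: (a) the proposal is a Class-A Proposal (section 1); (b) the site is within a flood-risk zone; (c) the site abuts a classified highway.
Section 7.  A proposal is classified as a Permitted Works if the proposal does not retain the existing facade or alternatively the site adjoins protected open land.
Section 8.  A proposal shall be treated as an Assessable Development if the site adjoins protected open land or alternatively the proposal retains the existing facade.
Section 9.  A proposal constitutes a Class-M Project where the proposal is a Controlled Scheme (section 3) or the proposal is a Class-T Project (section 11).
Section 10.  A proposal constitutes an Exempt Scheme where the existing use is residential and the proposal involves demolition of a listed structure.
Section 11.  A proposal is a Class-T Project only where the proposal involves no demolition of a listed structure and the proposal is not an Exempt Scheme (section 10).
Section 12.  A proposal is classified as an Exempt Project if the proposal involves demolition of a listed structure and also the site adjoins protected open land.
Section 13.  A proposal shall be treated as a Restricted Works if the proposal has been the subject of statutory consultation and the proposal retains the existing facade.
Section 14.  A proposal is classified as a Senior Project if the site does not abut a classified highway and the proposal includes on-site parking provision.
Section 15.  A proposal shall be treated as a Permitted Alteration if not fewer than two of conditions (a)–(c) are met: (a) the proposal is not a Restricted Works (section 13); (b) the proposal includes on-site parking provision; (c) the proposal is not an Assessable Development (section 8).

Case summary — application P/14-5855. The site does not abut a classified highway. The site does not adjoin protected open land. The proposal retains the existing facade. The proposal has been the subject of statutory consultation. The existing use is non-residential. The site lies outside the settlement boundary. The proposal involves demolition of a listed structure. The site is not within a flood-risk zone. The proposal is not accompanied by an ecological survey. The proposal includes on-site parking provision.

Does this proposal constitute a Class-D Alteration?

section 13 — Restricted Works: [the proposal has been the subject of statutory consultation? yes] AND [the proposal retains the existing facade? yes] → satisfied.
section 8 — Assessable Development: [the site adjoins protected open land? no] OR [the proposal retains the existing facade? yes] → satisfied.
section 15 — Permitted Alteration: not a Restricted Works (section 13)? no; the proposal includes on-site parking provision? yes; not an Assessable Development (section 8)? no — 1 of 3 hold (need ≥2) → not satisfied.
section 12 — Exempt Project: [the proposal involves demolition of a listed structure? yes] AND [the site adjoins protected open land? no] → not satisfied.
section 3 — Controlled Scheme: [not a Permitted Alteration (section 15)? yes] OR [the site adjoins protected open land? no] OR [Exempt Project (section 12)? no] → satisfied.
section 10 — Exempt Scheme: [the existing use is residential? no] AND [the proposal involves demolition of a listed structure? yes] → not satisfied.
section 11 — Class-T Project: [the proposal involves no demolition of a listed structure? no] AND [not an Exempt Scheme (section 10)? yes] → not satisfied.
section 9 — Class-M Project: [Controlled Scheme (section 3)? yes] OR [Class-T Project (section 11)? no] → satisfied.
section 1 — Class-A Proposal: [the proposal retains the existing facade? yes] AND [the site is within a flood-risk zone? no] → not satisfied.
section 6 — Class-H Development: [Class-A Proposal (section 1)? no] AND [the site is within a flood-risk zone? no] AND [the site abuts a classified highway? no] → not satisfied.
section 4 — Certified Alteration: [not a Class-H Development (section 6)? yes] OR [the proposal is accompanied by an ecological survey? no] → satisfied.
section 2 — Relevant Proposal: Certified Alteration (section 4)? yes; the proposal includes on-site parking provision? yes; the site lies outside the settlement boundary? yes — 3 of 3 hold (need ≥2) → satisfied.
section 5 — Class-D Alteration: Class-M Project (section 9)? yes; Relevant Proposal (section 2)? yes; the proposal retains the existing facade? yes — 3 of 3 hold (need ≥2) → satisfied.

Yes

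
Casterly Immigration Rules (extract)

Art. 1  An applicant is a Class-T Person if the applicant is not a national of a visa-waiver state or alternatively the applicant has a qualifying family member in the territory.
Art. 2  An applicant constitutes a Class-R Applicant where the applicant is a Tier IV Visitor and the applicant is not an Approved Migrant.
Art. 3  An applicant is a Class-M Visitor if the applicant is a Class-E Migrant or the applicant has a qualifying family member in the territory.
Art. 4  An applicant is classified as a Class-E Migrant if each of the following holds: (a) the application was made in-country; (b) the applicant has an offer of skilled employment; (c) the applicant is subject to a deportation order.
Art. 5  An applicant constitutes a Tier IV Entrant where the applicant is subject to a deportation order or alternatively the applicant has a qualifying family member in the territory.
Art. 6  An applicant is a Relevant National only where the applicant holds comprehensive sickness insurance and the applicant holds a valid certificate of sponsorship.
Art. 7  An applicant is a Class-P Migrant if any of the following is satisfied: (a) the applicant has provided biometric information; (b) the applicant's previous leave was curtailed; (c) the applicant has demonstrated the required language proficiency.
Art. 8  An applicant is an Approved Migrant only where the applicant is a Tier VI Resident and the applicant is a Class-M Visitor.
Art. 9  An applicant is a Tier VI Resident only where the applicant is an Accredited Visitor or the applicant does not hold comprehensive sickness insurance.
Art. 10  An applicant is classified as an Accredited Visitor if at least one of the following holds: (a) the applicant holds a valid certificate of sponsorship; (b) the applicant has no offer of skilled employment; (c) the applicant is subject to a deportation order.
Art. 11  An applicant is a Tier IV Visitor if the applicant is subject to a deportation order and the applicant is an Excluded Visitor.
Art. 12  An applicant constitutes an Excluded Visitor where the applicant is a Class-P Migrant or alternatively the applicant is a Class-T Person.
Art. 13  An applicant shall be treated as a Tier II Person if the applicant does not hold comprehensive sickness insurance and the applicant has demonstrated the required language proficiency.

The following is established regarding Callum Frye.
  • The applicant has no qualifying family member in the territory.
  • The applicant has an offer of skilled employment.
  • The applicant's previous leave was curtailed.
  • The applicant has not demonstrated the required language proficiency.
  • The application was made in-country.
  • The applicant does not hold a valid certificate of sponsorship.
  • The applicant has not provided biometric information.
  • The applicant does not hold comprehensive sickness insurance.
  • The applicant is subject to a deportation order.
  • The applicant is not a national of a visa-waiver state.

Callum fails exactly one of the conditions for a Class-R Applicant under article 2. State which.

Approved Migrant

Under article 7: the applicant has provided biometric information? no; or the applicant's previous leave was curtailed? yes; or the applicant has demonstrated the required language proficiency? no. So the applicant is a Class-P Migrant.
Under article 1: the applicant is not a national of a visa-waiver state? yes; or the applicant has a qualifying family member in the territory? no. So the applicant is a Class-T Person.
Under article 12: Class-P Migrant (article 7)? yes; or Class-T Person (article 1)? yes. So the applicant is an Excluded Visitor.
Under article 11: the applicant is subject to a deportation order? yes; and Excluded Visitor (article 12)? yes. So the applicant is a Tier IV Visitor.
Under article 10: the applicant holds a valid certificate of sponsorship? no; or the applicant has no offer of skilled employment? no; or the applicant is subject to a deportation order? yes. So the applicant is an Accredited Visitor.
Under article 9: Accredited Visitor (article 10)? yes; or the applicant does not hold comprehensive sickness insurance? yes. So the applicant is a Tier VI Resident.
Under article 4: the application was made in-country? yes; and the applicant has an offer of skilled employment? yes; and the applicant is subject to a deportation order? yes. So the applicant is a Class-E Migrant.
Under article 3: Class-E Migrant (article 4)? yes; or the applicant has a qualifying family member in the territory? no. So the applicant is a Class-M Visitor.
Under article 8: Tier VI Resident (article 9)? yes; and Class-M Visitor (article 3)? yes. So the applicant is an Approved Migrant.
Under article 2: Tier IV Visitor (article 11)? yes; and not an Approved Migrant (article 8)? no. So the applicant is not a Class-R Applicant.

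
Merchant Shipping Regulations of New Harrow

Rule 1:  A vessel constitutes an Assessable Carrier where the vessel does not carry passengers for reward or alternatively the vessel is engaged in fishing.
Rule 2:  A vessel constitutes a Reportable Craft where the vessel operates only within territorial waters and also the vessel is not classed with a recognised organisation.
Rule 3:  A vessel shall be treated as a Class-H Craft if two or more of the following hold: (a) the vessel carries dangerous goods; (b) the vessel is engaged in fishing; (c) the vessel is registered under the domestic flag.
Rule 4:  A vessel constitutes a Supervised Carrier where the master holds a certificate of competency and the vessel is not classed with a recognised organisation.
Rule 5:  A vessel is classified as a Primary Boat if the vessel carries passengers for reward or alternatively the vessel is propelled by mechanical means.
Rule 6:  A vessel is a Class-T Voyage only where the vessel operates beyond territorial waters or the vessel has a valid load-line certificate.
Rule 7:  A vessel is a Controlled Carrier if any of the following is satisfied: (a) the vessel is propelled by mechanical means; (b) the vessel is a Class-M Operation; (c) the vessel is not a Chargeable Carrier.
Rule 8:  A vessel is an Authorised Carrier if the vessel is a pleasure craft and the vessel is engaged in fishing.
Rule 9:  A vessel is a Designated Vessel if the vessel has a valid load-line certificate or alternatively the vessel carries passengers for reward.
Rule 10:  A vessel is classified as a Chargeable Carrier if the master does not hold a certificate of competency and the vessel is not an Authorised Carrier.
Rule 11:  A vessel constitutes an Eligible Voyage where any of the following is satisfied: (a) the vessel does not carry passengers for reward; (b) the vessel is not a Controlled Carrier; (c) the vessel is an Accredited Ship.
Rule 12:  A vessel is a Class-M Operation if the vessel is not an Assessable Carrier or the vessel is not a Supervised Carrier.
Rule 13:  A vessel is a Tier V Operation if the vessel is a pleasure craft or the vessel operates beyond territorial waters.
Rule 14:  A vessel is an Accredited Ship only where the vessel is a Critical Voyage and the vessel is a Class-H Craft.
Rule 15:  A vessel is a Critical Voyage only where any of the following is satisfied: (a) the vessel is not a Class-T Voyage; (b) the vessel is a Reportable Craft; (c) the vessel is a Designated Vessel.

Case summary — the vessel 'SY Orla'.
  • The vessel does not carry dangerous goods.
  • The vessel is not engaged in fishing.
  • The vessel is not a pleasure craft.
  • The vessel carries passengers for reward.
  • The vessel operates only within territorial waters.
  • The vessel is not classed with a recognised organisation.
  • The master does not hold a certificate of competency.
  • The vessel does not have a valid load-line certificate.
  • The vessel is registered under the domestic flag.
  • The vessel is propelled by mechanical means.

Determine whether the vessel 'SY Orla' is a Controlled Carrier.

Yes

rule 1 — Assessable Carrier: [the vessel does not carry passengers for reward? no] OR [the vessel is engaged in fishing? no] → not satisfied.
rule 4 — Supervised Carrier: [the master holds a certificate of competency? no] AND [the vessel is not classed with a recognised organisation? yes] → not satisfied.
rule 12 — Class-M Operation: [not an Assessable Carrier (rule 1)? yes] OR [not a Supervised Carrier (rule 4)? yes] → satisfied.
rule 8 — Authorised Carrier: [the vessel is a pleasure craft? no] AND [the vessel is engaged in fishing? no] → not satisfied.
rule 10 — Chargeable Carrier: [the master does not hold a certificate of competency? yes] AND [not an Authorised Carrier (rule 8)? yes] → satisfied.
rule 7 — Controlled Carrier: [the vessel is propelled by mechanical means? yes] OR [Class-M Operation (rule 12)? yes] OR [not a Chargeable Carrier (rule 10)? no] → satisfied.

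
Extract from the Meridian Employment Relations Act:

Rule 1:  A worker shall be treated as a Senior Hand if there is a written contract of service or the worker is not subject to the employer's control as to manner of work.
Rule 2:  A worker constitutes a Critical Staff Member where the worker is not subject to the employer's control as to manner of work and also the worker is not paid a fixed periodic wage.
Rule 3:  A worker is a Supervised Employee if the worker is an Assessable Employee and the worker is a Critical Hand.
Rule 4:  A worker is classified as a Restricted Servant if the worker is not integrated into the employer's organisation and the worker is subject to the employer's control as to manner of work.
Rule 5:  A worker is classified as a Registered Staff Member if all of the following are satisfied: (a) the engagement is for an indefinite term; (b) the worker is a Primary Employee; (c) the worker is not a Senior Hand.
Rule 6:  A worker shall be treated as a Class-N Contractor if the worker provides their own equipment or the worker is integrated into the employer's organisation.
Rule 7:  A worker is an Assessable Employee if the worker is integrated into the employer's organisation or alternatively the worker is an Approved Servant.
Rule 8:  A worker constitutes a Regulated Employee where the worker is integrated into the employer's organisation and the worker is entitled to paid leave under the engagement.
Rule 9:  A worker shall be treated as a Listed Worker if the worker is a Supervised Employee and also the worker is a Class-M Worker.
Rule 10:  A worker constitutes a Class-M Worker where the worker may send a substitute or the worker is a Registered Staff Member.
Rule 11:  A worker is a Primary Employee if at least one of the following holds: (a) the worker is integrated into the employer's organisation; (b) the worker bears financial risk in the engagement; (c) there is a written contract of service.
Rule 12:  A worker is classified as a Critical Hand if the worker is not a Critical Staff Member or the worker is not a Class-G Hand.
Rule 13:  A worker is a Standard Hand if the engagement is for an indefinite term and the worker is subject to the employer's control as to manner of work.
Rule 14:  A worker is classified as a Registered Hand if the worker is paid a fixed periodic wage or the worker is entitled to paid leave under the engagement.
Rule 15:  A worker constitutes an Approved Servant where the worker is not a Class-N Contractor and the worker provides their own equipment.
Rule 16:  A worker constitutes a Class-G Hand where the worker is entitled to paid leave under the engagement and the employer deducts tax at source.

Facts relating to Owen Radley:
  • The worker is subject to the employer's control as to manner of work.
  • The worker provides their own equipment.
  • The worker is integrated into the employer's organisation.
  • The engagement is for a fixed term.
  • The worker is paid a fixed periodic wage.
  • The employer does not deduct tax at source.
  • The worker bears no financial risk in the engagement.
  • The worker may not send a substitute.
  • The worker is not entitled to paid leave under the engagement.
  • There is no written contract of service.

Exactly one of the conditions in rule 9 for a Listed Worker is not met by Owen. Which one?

Under rule 6: the worker provides their own equipment? yes; or the worker is integrated into the employer's organisation? yes. So the worker is a Class-N Contractor.
Under rule 15: not a Class-N Contractor (rule 6)? no; and the worker provides their own equipment? yes. So the worker is not an Approved Servant.
Under rule 7: the worker is integrated into the employer's organisation? yes; or Approved Servant (rule 15)? no. So the worker is an Assessable Employee.
Under rule 2: the worker is not subject to the employer's control as to manner of work? no; and the worker is not paid a fixed periodic wage? no. So the worker is not a Critical Staff Member.
Under rule 16: the worker is entitled to paid leave under the engagement? no; and the employer deducts tax at source? no. So the worker is not a Class-G Hand.
Under rule 12: not a Critical Staff Member (rule 2)? yes; or not a Class-G Hand (rule 16)? yes. So the worker is a Critical Hand.
Under rule 3: Assessable Employee (rule 7)? yes; and Critical Hand (rule 12)? yes. So the worker is a Supervised Employee.
Under rule 11: the worker is integrated into the employer's organisation? yes; or the worker bears financial risk in the engagement? no; or there is a written contract of service? no. So the worker is a Primary Employee.
Under rule 1: there is a written contract of service? no; or the worker is not subject to the employer's control as to manner of work? no. So the worker is not a Senior Hand.
Under rule 5: the engagement is for an indefinite term? no; and Primary Employee (rule 11)? yes; and not a Senior Hand (rule 1)? yes. So the worker is not a Registered Staff Member.
Under rule 10: the worker may send a substitute? no; or Registered Staff Member (rule 5)? no. So the worker is not a Class-M Worker.
Under rule 9: Supervised Employee (rule 3)? yes; and Class-M Worker (rule 10)? no. So the worker is not a Listed Worker.

Class-M Worker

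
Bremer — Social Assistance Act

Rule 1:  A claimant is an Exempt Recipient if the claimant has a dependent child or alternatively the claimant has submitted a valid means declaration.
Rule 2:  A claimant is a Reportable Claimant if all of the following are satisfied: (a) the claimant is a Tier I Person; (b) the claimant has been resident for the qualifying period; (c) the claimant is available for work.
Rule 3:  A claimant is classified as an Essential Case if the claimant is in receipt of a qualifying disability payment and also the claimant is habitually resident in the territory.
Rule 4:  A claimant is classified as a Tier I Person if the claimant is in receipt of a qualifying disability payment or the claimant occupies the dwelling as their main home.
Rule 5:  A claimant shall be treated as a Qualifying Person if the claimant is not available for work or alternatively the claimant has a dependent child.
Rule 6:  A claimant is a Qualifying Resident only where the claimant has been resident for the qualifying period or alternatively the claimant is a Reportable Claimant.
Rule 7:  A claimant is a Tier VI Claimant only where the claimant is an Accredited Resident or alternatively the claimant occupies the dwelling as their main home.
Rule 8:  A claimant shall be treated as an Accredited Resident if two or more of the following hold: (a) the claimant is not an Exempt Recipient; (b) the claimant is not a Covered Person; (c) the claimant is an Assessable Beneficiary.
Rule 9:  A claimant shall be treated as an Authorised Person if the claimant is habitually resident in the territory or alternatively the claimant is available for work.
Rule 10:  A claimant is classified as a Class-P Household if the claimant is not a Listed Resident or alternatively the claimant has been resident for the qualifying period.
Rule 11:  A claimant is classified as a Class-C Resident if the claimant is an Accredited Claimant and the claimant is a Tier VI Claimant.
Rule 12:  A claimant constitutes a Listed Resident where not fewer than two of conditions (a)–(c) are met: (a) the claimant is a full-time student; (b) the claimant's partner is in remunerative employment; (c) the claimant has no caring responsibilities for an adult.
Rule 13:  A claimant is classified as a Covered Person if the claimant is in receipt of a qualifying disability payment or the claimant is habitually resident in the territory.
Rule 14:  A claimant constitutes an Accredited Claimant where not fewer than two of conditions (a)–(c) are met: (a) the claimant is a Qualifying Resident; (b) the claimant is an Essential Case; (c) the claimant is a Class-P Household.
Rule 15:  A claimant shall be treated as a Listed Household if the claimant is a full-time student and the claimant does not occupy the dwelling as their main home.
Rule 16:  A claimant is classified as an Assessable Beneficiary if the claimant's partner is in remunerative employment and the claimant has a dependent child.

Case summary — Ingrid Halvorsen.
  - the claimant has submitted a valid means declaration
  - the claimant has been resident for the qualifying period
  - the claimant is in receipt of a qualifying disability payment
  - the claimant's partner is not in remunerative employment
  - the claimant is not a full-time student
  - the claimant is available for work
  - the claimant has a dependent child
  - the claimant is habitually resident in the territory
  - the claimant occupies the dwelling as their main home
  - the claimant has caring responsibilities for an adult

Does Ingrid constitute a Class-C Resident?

rule 4 — Tier I Person: [the claimant is in receipt of a qualifying disability payment? yes] OR [the claimant occupies the dwelling as their main home? yes] → satisfied.
rule 2 — Reportable Claimant: [Tier I Person (rule 4)? yes] AND [the claimant has been resident for the qualifying period? yes] AND [the claimant is available for work? yes] → satisfied.
rule 6 — Qualifying Resident: [the claimant has been resident for the qualifying period? yes] OR [Reportable Claimant (rule 2)? yes] → satisfied.
rule 3 — Essential Case: [the claimant is in receipt of a qualifying disability payment? yes] AND [the claimant is habitually resident in the territory? yes] → satisfied.
rule 12 — Listed Resident: the claimant is a full-time student? no; the claimant's partner is in remunerative employment? no; the claimant has no caring responsibilities for an adult? no — 0 of 3 hold (need ≥2) → not satisfied.
rule 10 — Class-P Household: [not a Listed Resident (rule 12)? yes] OR [the claimant has been resident for the qualifying period? yes] → satisfied.
rule 14 — Accredited Claimant: Qualifying Resident (rule 6)? yes; Essential Case (rule 3)? yes; Class-P Household (rule 10)? yes — 3 of 3 hold (need ≥2) → satisfied.
rule 1 — Exempt Recipient: [the claimant has a dependent child? yes] OR [the claimant has submitted a valid means declaration? yes] → satisfied.
rule 13 — Covered Person: [the claimant is in receipt of a qualifying disability payment? yes] OR [the claimant is habitually resident in the territory? yes] → satisfied.
rule 16 — Assessable Beneficiary: [the claimant's partner is in remunerative employment? no] AND [the claimant has a dependent child? yes] → not satisfied.
rule 8 — Accredited Resident: not an Exempt Recipient (rule 1)? no; not a Covered Person (rule 13)? no; Assessable Beneficiary (rule 16)? no — 0 of 3 hold (need ≥2) → not satisfied.
rule 7 — Tier VI Claimant: [Accredited Resident (rule 8)? no] OR [the claimant occupies the dwelling as their main home? yes] → satisfied.
rule 11 — Class-C Resident: [Accredited Claimant (rule 14)? yes] AND [Tier VI Claimant (rule 7)? yes] → satisfied.

Yes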